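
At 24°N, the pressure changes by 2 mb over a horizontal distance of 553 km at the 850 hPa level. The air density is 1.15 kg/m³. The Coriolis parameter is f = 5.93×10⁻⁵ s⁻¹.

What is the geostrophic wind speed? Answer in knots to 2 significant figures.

10 knots

Pressure gradient: |∂P/∂n| = 200 Pa / 553000 m = 3.62×10⁻⁴ Pa/m
Geostrophic balance (pressure-gradient force = Coriolis force):
V_g = (1/(fρ)) |∂P/∂n| = 3.62×10⁻⁴ / (5.93×10⁻⁵ × 1.15) = 5.30 m/s
Converting: 5.30 m/s × 1.944 = 10 knots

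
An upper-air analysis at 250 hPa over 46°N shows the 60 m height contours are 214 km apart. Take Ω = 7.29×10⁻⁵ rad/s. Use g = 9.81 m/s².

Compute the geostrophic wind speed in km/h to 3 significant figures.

Coriolis parameter at 46°N:
f = 2Ω sin φ = 2 × 7.29×10⁻⁵ × sin 46° = 1.05×10⁻⁴ s⁻¹
Height gradient: |∂Z/∂n| = 60 m / 214000 m = 2.80×10⁻⁴
On a pressure surface, geostrophic balance gives V_g = (g/f)|∂Z/∂n|:
V_g = 9.81 × 2.80×10⁻⁴ / 1.05×10⁻⁴ = 26.2 m/s
Converting: 26.2 m/s × 3.6 = 94.4 km/h

94.4 km/h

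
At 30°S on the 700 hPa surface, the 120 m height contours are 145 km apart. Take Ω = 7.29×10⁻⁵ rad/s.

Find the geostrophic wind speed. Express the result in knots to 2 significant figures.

Coriolis parameter at 30°S:
f = 2Ω sin φ = 2 × 7.29×10⁻⁵ × sin 30° = 7.29×10⁻⁵ s⁻¹
Height gradient: |∂Z/∂n| = 120 m / 145000 m = 8.28×10⁻⁴
On a pressure surface, geostrophic balance gives V_g = (g/f)|∂Z/∂n|:
V_g = 9.81 × 8.28×10⁻⁴ / 7.29×10⁻⁵ = 111 m/s
Converting: 111 m/s × 1.944 = 220 knots

220 knots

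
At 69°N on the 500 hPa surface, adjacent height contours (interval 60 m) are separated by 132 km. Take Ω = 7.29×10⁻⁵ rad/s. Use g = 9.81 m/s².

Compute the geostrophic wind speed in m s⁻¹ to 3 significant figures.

32.8 m s⁻¹

Coriolis parameter at 69°N:
f = 2Ω sin φ = 2 × 7.29×10⁻⁵ × sin 69° = 1.36×10⁻⁴ s⁻¹
Height gradient: |∂Z/∂n| = 60 m / 132000 m = 4.55×10⁻⁴
On a pressure surface, geostrophic balance gives V_g = (g/f)|∂Z/∂n|:
V_g = 9.81 × 4.55×10⁻⁴ / 1.36×10⁻⁴ = 32.8 m/s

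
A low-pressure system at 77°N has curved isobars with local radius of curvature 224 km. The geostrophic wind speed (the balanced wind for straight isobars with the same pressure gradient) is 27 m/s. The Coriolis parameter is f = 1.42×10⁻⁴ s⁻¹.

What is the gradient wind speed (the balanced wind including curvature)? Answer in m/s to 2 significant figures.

Around a low, centrifugal force acts outward with Coriolis, so pressure-gradient force balances both:
(1/ρ)|∂P/∂n| = fV + V²/R  →  V² + fR·V − fR·V_g = 0
With fR = 1.42×10⁻⁴ × 224×10³ m = 31.8 m/s:
V = [−fR + √((fR)² + 4 fR V_g)]/2 = [−31.8 + √(31.8² + 4×31.8×27)]/2 = 17.4 m/s
Subgeostrophic (V < V_g = 27 m/s), as expected around a low.

17 m/s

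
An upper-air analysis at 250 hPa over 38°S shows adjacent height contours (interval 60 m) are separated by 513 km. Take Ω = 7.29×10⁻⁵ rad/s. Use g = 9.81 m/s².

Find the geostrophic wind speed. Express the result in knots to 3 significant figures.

Coriolis parameter at 38°S:
f = 2Ω sin φ = 2 × 7.29×10⁻⁵ × sin 38° = 8.98×10⁻⁵ s⁻¹
Height gradient: |∂Z/∂n| = 60 m / 513000 m = 1.17×10⁻⁴
On a pressure surface, geostrophic balance gives V_g = (g/f)|∂Z/∂n|:
V_g = 9.81 × 1.17×10⁻⁴ / 8.98×10⁻⁵ = 12.8 m/s
Converting: 12.8 m/s × 1.944 = 24.8 knots

24.8 knots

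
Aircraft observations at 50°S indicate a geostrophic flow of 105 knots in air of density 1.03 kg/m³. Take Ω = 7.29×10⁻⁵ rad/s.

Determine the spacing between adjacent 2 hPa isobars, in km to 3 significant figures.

32.2 km

Coriolis parameter at 50°S:
f = 2Ω sin φ = 2 × 7.29×10⁻⁵ × sin 50° = 1.12×10⁻⁴ s⁻¹
Wind speed in SI: 105 knots = 54.0 m/s
Geostrophic balance rearranged: |∂P/∂n| = f ρ V_g
|∂P/∂n| = 1.12×10⁻⁴ × 1.03 × 54.0 = 6.21×10⁻³ Pa/m
Isobar spacing: Δn = ΔP/|∂P/∂n| = 200 Pa / 6.21×10⁻³ Pa/m = 32185 m ≈ 32.2 km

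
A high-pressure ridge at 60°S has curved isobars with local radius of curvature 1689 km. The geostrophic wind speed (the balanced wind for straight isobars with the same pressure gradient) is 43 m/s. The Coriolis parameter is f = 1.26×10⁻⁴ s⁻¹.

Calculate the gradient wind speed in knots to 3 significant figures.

116 knots

Around a high, pressure-gradient force acts outward with centrifugal, so Coriolis balances both:
fV = (1/ρ)|∂P/∂n| + V²/R  →  V² − fR·V + fR·V_g = 0
With fR = 1.26×10⁻⁴ × 1689×10³ m = 213 m/s:
V = [fR − √((fR)² − 4 fR V_g)]/2 = [213 − √(213² − 4×213×43)]/2 = 59.8 m/s
Supergeostrophic (V > V_g = 43 m/s), as expected around a high.
Converting: 59.8 m/s × 1.944 = 116 knots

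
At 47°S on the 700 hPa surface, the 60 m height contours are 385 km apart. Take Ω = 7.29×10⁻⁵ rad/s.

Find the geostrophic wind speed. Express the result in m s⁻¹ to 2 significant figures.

14 m s⁻¹

Coriolis parameter at 47°S:
f = 2Ω sin φ = 2 × 7.29×10⁻⁵ × sin 47° = 1.07×10⁻⁴ s⁻¹
Height gradient: |∂Z/∂n| = 60 m / 385000 m = 1.56×10⁻⁴
On a pressure surface, geostrophic balance gives V_g = (g/f)|∂Z/∂n|:
V_g = 9.81 × 1.56×10⁻⁴ / 1.07×10⁻⁴ = 14.3 m/s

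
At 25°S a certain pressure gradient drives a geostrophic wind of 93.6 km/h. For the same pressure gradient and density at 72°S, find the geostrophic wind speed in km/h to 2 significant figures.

42 km/h

With the same pressure gradient and density, V_g ∝ 1/f ∝ 1/sin φ.
V₂ = V₁ · sin φ₁ / sin φ₂ = 93.6 × sin 25° / sin 72°
V₂ = 93.6 × 0.4226/0.9511 = 42 km/h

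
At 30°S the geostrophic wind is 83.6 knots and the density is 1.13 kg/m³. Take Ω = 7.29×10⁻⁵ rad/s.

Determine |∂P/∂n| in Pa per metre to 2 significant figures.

Coriolis parameter at 30°S:
f = 2Ω sin φ = 2 × 7.29×10⁻⁵ × sin 30° = 7.29×10⁻⁵ s⁻¹
Wind speed in SI: 83.6 knots = 43.0 m/s
Geostrophic balance rearranged: |∂P/∂n| = f ρ V_g
|∂P/∂n| = 7.29×10⁻⁵ × 1.13 × 43.0 = 3.54×10⁻³ Pa/m

3.5×10⁻³ Pa/m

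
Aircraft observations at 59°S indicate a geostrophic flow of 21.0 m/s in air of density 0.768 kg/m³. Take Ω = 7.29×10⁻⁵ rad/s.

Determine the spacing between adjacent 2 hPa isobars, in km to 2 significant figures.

Coriolis parameter at 59°S:
f = 2Ω sin φ = 2 × 7.29×10⁻⁵ × sin 59° = 1.25×10⁻⁴ s⁻¹
Geostrophic balance rearranged: |∂P/∂n| = f ρ V_g
|∂P/∂n| = 1.25×10⁻⁴ × 0.768 × 21.0 = 2.02×10⁻³ Pa/m
Isobar spacing: Δn = ΔP/|∂P/∂n| = 200 Pa / 2.02×10⁻³ Pa/m = 99226 m ≈ 99 km

99 km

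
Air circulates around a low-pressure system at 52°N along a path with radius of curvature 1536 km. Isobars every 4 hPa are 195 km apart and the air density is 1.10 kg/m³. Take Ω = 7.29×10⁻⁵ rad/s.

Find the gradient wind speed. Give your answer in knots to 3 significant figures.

29.1 knots

Coriolis parameter at 52°N:
f = 2Ω sin φ = 2 × 7.29×10⁻⁵ × sin 52° = 1.15×10⁻⁴ s⁻¹
Pressure gradient: |∂P/∂n| = 400 Pa / 195000 m = 2.05×10⁻³ Pa/m
Geostrophic speed: V_g = |∂P/∂n|/(fρ) = 2.05×10⁻³/(1.15×10⁻⁴ × 1.10) = 16.2 m/s
Around a low, centrifugal force acts outward with Coriolis, so pressure-gradient force balances both:
(1/ρ)|∂P/∂n| = fV + V²/R  →  V² + fR·V − fR·V_g = 0
With fR = 1.15×10⁻⁴ × 1536×10³ m = 176 m/s:
V = [−fR + √((fR)² + 4 fR V_g)]/2 = [−176 + √(176² + 4×176×16.2)]/2 = 15 m/s
Subgeostrophic (V < V_g = 16.2 m/s), as expected around a low.
Converting: 15 m/s × 1.944 = 29.1 knots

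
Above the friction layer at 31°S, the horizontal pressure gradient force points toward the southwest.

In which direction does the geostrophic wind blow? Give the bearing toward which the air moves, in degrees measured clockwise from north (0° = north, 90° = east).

The pressure-gradient force points toward the southwest (bearing 225°).
Geostrophic balance: in the Southern Hemisphere the Coriolis force deflects motion to the left, so the geostrophic wind blows 90° to the left of the pressure-gradient force (low pressure on the right).
Rotating 225° by 90° counterclockwise gives 135° — the wind blows toward the southeast.

135°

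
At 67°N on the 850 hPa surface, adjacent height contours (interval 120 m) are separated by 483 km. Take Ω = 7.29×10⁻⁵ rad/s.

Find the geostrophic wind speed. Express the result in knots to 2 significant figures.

Coriolis parameter at 67°N:
f = 2Ω sin φ = 2 × 7.29×10⁻⁵ × sin 67° = 1.34×10⁻⁴ s⁻¹
Height gradient: |∂Z/∂n| = 120 m / 483000 m = 2.48×10⁻⁴
On a pressure surface, geostrophic balance gives V_g = (g/f)|∂Z/∂n|:
V_g = 9.81 × 2.48×10⁻⁴ / 1.34×10⁻⁴ = 18.2 m/s
Converting: 18.2 m/s × 1.944 = 35 knots

35 knots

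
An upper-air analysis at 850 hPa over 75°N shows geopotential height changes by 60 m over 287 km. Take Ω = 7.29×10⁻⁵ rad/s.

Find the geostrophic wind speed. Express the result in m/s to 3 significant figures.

Coriolis parameter at 75°N:
f = 2Ω sin φ = 2 × 7.29×10⁻⁵ × sin 75° = 1.41×10⁻⁴ s⁻¹
Height gradient: |∂Z/∂n| = 60 m / 287000 m = 2.09×10⁻⁴
On a pressure surface, geostrophic balance gives V_g = (g/f)|∂Z/∂n|:
V_g = 9.81 × 2.09×10⁻⁴ / 1.41×10⁻⁴ = 14.6 m/s

14.6 m/s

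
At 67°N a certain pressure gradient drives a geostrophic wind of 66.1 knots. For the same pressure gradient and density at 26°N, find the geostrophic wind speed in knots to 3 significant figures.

139 knots

With the same pressure gradient and density, V_g ∝ 1/f ∝ 1/sin φ.
V₂ = V₁ · sin φ₁ / sin φ₂ = 66.1 × sin 67° / sin 26°
V₂ = 66.1 × 0.9205/0.4384 = 139 knots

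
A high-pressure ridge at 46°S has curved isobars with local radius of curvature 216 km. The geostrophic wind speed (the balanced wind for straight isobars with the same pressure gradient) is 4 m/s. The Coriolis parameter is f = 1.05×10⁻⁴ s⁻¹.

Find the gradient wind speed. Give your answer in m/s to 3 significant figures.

5.19 m/s

Around a high, pressure-gradient force acts outward with centrifugal, so Coriolis balances both:
fV = (1/ρ)|∂P/∂n| + V²/R  →  V² − fR·V + fR·V_g = 0
With fR = 1.05×10⁻⁴ × 216×10³ m = 22.7 m/s:
V = [fR − √((fR)² − 4 fR V_g)]/2 = [22.7 − √(22.7² − 4×22.7×4)]/2 = 5.19 m/s
Supergeostrophic (V > V_g = 4 m/s), as expected around a high.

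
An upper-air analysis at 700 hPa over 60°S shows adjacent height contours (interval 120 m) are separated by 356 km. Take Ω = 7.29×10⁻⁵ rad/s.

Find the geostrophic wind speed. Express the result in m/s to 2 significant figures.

Coriolis parameter at 60°S:
f = 2Ω sin φ = 2 × 7.29×10⁻⁵ × sin 60° = 1.26×10⁻⁴ s⁻¹
Height gradient: |∂Z/∂n| = 120 m / 356000 m = 3.37×10⁻⁴
On a pressure surface, geostrophic balance gives V_g = (g/f)|∂Z/∂n|:
V_g = 9.81 × 3.37×10⁻⁴ / 1.26×10⁻⁴ = 26.2 m/s

26 m/s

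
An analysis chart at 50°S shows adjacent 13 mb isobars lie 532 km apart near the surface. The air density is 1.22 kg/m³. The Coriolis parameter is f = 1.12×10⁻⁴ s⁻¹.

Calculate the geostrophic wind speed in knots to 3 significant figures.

34.8 knots

Pressure gradient: |∂P/∂n| = 1300 Pa / 532000 m = 2.44×10⁻³ Pa/m
Geostrophic balance (pressure-gradient force = Coriolis force):
V_g = (1/(fρ)) |∂P/∂n| = 2.44×10⁻³ / (1.12×10⁻⁴ × 1.22) = 17.9 m/s
Converting: 17.9 m/s × 1.944 = 34.8 knots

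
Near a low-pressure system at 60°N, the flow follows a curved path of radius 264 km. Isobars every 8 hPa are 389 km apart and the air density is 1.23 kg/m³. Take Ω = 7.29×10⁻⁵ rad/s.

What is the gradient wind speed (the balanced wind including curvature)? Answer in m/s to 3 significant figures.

10.2 m/s

Coriolis parameter at 60°N:
f = 2Ω sin φ = 2 × 7.29×10⁻⁵ × sin 60° = 1.26×10⁻⁴ s⁻¹
Pressure gradient: |∂P/∂n| = 800 Pa / 389000 m = 2.06×10⁻³ Pa/m
Geostrophic speed: V_g = |∂P/∂n|/(fρ) = 2.06×10⁻³/(1.26×10⁻⁴ × 1.23) = 13.2 m/s
Around a low, centrifugal force acts outward with Coriolis, so pressure-gradient force balances both:
(1/ρ)|∂P/∂n| = fV + V²/R  →  V² + fR·V − fR·V_g = 0
With fR = 1.26×10⁻⁴ × 264×10³ m = 33.3 m/s:
V = [−fR + √((fR)² + 4 fR V_g)]/2 = [−33.3 + √(33.3² + 4×33.3×13.2)]/2 = 10.2 m/s
Subgeostrophic (V < V_g = 13.2 m/s), as expected around a low.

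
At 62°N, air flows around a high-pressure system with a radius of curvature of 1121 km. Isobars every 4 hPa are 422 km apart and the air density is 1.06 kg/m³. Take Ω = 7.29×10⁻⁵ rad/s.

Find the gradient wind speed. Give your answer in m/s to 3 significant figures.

7.32 m/s

Coriolis parameter at 62°N:
f = 2Ω sin φ = 2 × 7.29×10⁻⁵ × sin 62° = 1.29×10⁻⁴ s⁻¹
Pressure gradient: |∂P/∂n| = 400 Pa / 422000 m = 9.48×10⁻⁴ Pa/m
Geostrophic speed: V_g = |∂P/∂n|/(fρ) = 9.48×10⁻⁴/(1.29×10⁻⁴ × 1.06) = 6.95 m/s
Around a high, pressure-gradient force acts outward with centrifugal, so Coriolis balances both:
fV = (1/ρ)|∂P/∂n| + V²/R  →  V² − fR·V + fR·V_g = 0
With fR = 1.29×10⁻⁴ × 1121×10³ m = 144 m/s:
V = [fR − √((fR)² − 4 fR V_g)]/2 = [144 − √(144² − 4×144×6.95)]/2 = 7.32 m/s
Supergeostrophic (V > V_g = 6.95 m/s), as expected around a high.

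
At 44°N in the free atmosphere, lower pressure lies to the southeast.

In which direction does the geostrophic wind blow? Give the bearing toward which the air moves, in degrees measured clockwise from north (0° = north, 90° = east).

225°

The pressure-gradient force points toward the southeast (bearing 135°).
Geostrophic balance: in the Northern Hemisphere the Coriolis force deflects motion to the right, so the geostrophic wind blows 90° to the right of the pressure-gradient force (low pressure on the left).
Rotating 135° by 90° clockwise gives 225° — the wind blows toward the southwest.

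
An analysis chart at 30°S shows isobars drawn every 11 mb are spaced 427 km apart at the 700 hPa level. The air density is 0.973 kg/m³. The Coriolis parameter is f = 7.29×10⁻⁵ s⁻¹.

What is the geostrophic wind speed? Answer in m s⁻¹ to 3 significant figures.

36.3 m s⁻¹

Pressure gradient: |∂P/∂n| = 1100 Pa / 427000 m = 2.58×10⁻³ Pa/m
Geostrophic balance (pressure-gradient force = Coriolis force):
V_g = (1/(fρ)) |∂P/∂n| = 2.58×10⁻³ / (7.29×10⁻⁵ × 0.973) = 36.3 m/s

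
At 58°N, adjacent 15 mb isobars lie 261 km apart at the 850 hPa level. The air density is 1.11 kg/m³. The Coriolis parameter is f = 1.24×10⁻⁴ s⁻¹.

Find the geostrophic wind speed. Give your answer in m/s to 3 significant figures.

41.8 m/s

Pressure gradient: |∂P/∂n| = 1500 Pa / 261000 m = 5.75×10⁻³ Pa/m
Geostrophic balance (pressure-gradient force = Coriolis force):
V_g = (1/(fρ)) |∂P/∂n| = 5.75×10⁻³ / (1.24×10⁻⁴ × 1.11) = 41.8 m/s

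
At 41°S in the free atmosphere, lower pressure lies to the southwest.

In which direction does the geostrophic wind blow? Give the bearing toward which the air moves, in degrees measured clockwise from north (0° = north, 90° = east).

135°

The pressure-gradient force points toward the southwest (bearing 225°).
Geostrophic balance: in the Southern Hemisphere the Coriolis force deflects motion to the left, so the geostrophic wind blows 90° to the left of the pressure-gradient force (low pressure on the right).
Rotating 225° by 90° counterclockwise gives 135° — the wind blows toward the southeast.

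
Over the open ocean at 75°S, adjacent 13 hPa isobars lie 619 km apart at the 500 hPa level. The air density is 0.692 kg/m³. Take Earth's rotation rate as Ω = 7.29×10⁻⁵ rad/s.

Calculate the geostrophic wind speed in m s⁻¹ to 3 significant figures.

21.5 m s⁻¹

Coriolis parameter at 75°S:
f = 2Ω sin φ = 2 × 7.29×10⁻⁵ × sin 75° = 1.41×10⁻⁴ s⁻¹
Pressure gradient: |∂P/∂n| = 1300 Pa / 619000 m = 2.10×10⁻³ Pa/m
Geostrophic balance (pressure-gradient force = Coriolis force):
V_g = (1/(fρ)) |∂P/∂n| = 2.10×10⁻³ / (1.41×10⁻⁴ × 0.692) = 21.5 m/s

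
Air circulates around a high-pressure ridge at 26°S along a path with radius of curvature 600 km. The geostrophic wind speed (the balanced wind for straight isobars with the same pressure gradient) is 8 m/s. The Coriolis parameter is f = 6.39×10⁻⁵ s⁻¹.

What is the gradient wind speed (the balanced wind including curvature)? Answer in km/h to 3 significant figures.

40.9 km/h

Around a high, pressure-gradient force acts outward with centrifugal, so Coriolis balances both:
fV = (1/ρ)|∂P/∂n| + V²/R  →  V² − fR·V + fR·V_g = 0
With fR = 6.39×10⁻⁵ × 600×10³ m = 38.3 m/s:
V = [fR − √((fR)² − 4 fR V_g)]/2 = [38.3 − √(38.3² − 4×38.3×8)]/2 = 11.4 m/s
Supergeostrophic (V > V_g = 8 m/s), as expected around a high.
Converting: 11.4 m/s × 3.6 = 40.9 km/h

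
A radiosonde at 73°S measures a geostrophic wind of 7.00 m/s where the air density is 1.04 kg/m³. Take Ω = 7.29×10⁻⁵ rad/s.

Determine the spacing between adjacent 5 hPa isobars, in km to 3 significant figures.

493 km

Coriolis parameter at 73°S:
f = 2Ω sin φ = 2 × 7.29×10⁻⁵ × sin 73° = 1.39×10⁻⁴ s⁻¹
Geostrophic balance rearranged: |∂P/∂n| = f ρ V_g
|∂P/∂n| = 1.39×10⁻⁴ × 1.04 × 7.00 = 1.02×10⁻³ Pa/m
Isobar spacing: Δn = ΔP/|∂P/∂n| = 500 Pa / 1.02×10⁻³ Pa/m = 492589 m ≈ 493 km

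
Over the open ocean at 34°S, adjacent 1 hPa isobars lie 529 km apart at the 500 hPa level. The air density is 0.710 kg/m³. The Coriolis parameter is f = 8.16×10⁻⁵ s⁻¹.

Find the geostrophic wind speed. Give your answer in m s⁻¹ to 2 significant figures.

Pressure gradient: |∂P/∂n| = 100 Pa / 529000 m = 1.89×10⁻⁴ Pa/m
Geostrophic balance (pressure-gradient force = Coriolis force):
V_g = (1/(fρ)) |∂P/∂n| = 1.89×10⁻⁴ / (8.16×10⁻⁵ × 0.710) = 3.26 m/s

3.3 m s⁻¹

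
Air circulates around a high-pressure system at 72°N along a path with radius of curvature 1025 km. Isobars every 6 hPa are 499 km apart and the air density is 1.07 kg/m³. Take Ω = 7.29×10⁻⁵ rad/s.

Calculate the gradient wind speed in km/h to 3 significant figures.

Coriolis parameter at 72°N:
f = 2Ω sin φ = 2 × 7.29×10⁻⁵ × sin 72° = 1.39×10⁻⁴ s⁻¹
Pressure gradient: |∂P/∂n| = 600 Pa / 499000 m = 1.20×10⁻³ Pa/m
Geostrophic speed: V_g = |∂P/∂n|/(fρ) = 1.20×10⁻³/(1.39×10⁻⁴ × 1.07) = 8.10 m/s
Around a high, pressure-gradient force acts outward with centrifugal, so Coriolis balances both:
fV = (1/ρ)|∂P/∂n| + V²/R  →  V² − fR·V + fR·V_g = 0
With fR = 1.39×10⁻⁴ × 1025×10³ m = 142 m/s:
V = [fR − √((fR)² − 4 fR V_g)]/2 = [142 − √(142² − 4×142×8.1)]/2 = 8.63 m/s
Supergeostrophic (V > V_g = 8.1 m/s), as expected around a high.
Converting: 8.63 m/s × 3.6 = 31.1 km/h

31.1 km/h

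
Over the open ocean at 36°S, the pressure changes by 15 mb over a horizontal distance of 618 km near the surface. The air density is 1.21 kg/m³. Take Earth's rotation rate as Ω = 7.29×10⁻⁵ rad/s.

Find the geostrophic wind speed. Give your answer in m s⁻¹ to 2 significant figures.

Coriolis parameter at 36°S:
f = 2Ω sin φ = 2 × 7.29×10⁻⁵ × sin 36° = 8.57×10⁻⁵ s⁻¹
Pressure gradient: |∂P/∂n| = 1500 Pa / 618000 m = 2.43×10⁻³ Pa/m
Geostrophic balance (pressure-gradient force = Coriolis force):
V_g = (1/(fρ)) |∂P/∂n| = 2.43×10⁻³ / (8.57×10⁻⁵ × 1.21) = 23.4 m/s

23 m s⁻¹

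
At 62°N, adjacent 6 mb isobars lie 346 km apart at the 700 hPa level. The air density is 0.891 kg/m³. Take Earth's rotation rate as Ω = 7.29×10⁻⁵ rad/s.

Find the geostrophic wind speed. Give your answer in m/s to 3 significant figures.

15.1 m/s

Coriolis parameter at 62°N:
f = 2Ω sin φ = 2 × 7.29×10⁻⁵ × sin 62° = 1.29×10⁻⁴ s⁻¹
Pressure gradient: |∂P/∂n| = 600 Pa / 346000 m = 1.73×10⁻³ Pa/m
Geostrophic balance (pressure-gradient force = Coriolis force):
V_g = (1/(fρ)) |∂P/∂n| = 1.73×10⁻³ / (1.29×10⁻⁴ × 0.891) = 15.1 m/s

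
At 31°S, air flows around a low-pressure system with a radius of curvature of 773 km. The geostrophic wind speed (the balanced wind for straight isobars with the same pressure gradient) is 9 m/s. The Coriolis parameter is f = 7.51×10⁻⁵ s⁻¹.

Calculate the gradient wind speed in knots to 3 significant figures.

15.4 knots

Around a low, centrifugal force acts outward with Coriolis, so pressure-gradient force balances both:
(1/ρ)|∂P/∂n| = fV + V²/R  →  V² + fR·V − fR·V_g = 0
With fR = 7.51×10⁻⁵ × 773×10³ m = 58.1 m/s:
V = [−fR + √((fR)² + 4 fR V_g)]/2 = [−58.1 + √(58.1² + 4×58.1×9)]/2 = 7.92 m/s
Subgeostrophic (V < V_g = 9 m/s), as expected around a low.
Converting: 7.92 m/s × 1.944 = 15.4 knots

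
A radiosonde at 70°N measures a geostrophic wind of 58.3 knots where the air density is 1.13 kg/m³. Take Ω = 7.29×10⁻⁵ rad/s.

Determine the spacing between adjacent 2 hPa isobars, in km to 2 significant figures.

43 km

Coriolis parameter at 70°N:
f = 2Ω sin φ = 2 × 7.29×10⁻⁵ × sin 70° = 1.37×10⁻⁴ s⁻¹
Wind speed in SI: 58.3 knots = 30.0 m/s
Geostrophic balance rearranged: |∂P/∂n| = f ρ V_g
|∂P/∂n| = 1.37×10⁻⁴ × 1.13 × 30.0 = 4.64×10⁻³ Pa/m
Isobar spacing: Δn = ΔP/|∂P/∂n| = 200 Pa / 4.64×10⁻³ Pa/m = 43073 m ≈ 43 km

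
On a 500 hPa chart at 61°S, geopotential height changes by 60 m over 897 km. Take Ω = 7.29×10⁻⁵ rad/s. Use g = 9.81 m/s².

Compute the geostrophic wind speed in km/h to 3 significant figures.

18.5 km/h

Coriolis parameter at 61°S:
f = 2Ω sin φ = 2 × 7.29×10⁻⁵ × sin 61° = 1.28×10⁻⁴ s⁻¹
Height gradient: |∂Z/∂n| = 60 m / 897000 m = 6.69×10⁻⁵
On a pressure surface, geostrophic balance gives V_g = (g/f)|∂Z/∂n|:
V_g = 9.81 × 6.69×10⁻⁵ / 1.28×10⁻⁴ = 5.15 m/s
Converting: 5.15 m/s × 3.6 = 18.5 km/h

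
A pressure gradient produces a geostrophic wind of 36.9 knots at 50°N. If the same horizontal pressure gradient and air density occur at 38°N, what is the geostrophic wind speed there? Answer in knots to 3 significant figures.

With the same pressure gradient and density, V_g ∝ 1/f ∝ 1/sin φ.
V₂ = V₁ · sin φ₁ / sin φ₂ = 36.9 × sin 50° / sin 38°
V₂ = 36.9 × 0.7660/0.6157 = 45.9 knots

45.9 knots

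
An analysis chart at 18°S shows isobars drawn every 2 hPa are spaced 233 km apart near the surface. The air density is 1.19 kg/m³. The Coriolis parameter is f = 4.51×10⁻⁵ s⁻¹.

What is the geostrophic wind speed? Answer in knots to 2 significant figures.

31 knots

Pressure gradient: |∂P/∂n| = 200 Pa / 233000 m = 8.58×10⁻⁴ Pa/m
Geostrophic balance (pressure-gradient force = Coriolis force):
V_g = (1/(fρ)) |∂P/∂n| = 8.58×10⁻⁴ / (4.51×10⁻⁵ × 1.19) = 16.0 m/s
Converting: 16.0 m/s × 1.944 = 31 knots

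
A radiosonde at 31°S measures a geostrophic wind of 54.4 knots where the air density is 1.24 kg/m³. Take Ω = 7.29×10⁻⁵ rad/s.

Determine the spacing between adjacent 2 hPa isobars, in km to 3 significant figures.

Coriolis parameter at 31°S:
f = 2Ω sin φ = 2 × 7.29×10⁻⁵ × sin 31° = 7.51×10⁻⁵ s⁻¹
Wind speed in SI: 54.4 knots = 28.0 m/s
Geostrophic balance rearranged: |∂P/∂n| = f ρ V_g
|∂P/∂n| = 7.51×10⁻⁵ × 1.24 × 28.0 = 2.61×10⁻³ Pa/m
Isobar spacing: Δn = ΔP/|∂P/∂n| = 200 Pa / 2.61×10⁻³ Pa/m = 76749 m ≈ 76.7 km

76.7 km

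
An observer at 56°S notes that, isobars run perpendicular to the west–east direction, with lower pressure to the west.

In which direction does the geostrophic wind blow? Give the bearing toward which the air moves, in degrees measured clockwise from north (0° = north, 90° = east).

The pressure-gradient force points toward the west (bearing 270°).
Geostrophic balance: in the Southern Hemisphere the Coriolis force deflects motion to the left, so the geostrophic wind blows 90° to the left of the pressure-gradient force (low pressure on the right).
Rotating 270° by 90° counterclockwise gives 180° — the wind blows toward the south.

180°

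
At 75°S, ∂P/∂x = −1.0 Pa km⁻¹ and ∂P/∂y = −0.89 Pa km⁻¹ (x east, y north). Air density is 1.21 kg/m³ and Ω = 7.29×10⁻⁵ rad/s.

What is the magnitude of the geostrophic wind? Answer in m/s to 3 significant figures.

Coriolis parameter at 75°S:
f = 2Ω sin φ = 2 × 7.29×10⁻⁵ × sin 75° = 1.41×10⁻⁴ s⁻¹
In the Southern Hemisphere f is negative: f = −1.41×10⁻⁴ s⁻¹.
Component geostrophic relations (x east, y north):
u_g = −(1/(fρ)) ∂P/∂y,  v_g = (1/(fρ)) ∂P/∂x
u_g = −(−0.89×10⁻³)/(−1.41×10⁻⁴ × 1.21) = −5.22 m/s;  v_g = (−1.0×10⁻³)/(−1.41×10⁻⁴ × 1.21) = 5.87 m/s
|V_g| = √(u_g² + v_g²) = 7.86 m/s

7.86 m/s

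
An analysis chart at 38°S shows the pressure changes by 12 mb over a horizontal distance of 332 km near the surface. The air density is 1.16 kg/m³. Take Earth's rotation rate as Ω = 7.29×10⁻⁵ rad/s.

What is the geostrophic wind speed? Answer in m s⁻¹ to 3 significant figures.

34.7 m s⁻¹

Coriolis parameter at 38°S:
f = 2Ω sin φ = 2 × 7.29×10⁻⁵ × sin 38° = 8.98×10⁻⁵ s⁻¹
Pressure gradient: |∂P/∂n| = 1200 Pa / 332000 m = 3.61×10⁻³ Pa/m
Geostrophic balance (pressure-gradient force = Coriolis force):
V_g = (1/(fρ)) |∂P/∂n| = 3.61×10⁻³ / (8.98×10⁻⁵ × 1.16) = 34.7 m/s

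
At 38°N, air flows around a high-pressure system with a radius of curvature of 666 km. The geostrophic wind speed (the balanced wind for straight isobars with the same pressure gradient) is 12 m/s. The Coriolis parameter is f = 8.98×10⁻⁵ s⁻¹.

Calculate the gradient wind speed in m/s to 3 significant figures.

16.6 m/s

Around a high, pressure-gradient force acts outward with centrifugal, so Coriolis balances both:
fV = (1/ρ)|∂P/∂n| + V²/R  →  V² − fR·V + fR·V_g = 0
With fR = 8.98×10⁻⁵ × 666×10³ m = 59.8 m/s:
V = [fR − √((fR)² − 4 fR V_g)]/2 = [59.8 − √(59.8² − 4×59.8×12)]/2 = 16.6 m/s
Supergeostrophic (V > V_g = 12 m/s), as expected around a high.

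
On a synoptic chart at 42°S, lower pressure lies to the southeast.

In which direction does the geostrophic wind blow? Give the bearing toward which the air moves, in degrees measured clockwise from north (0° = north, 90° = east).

The pressure-gradient force points toward the southeast (bearing 135°).
Geostrophic balance: in the Southern Hemisphere the Coriolis force deflects motion to the left, so the geostrophic wind blows 90° to the left of the pressure-gradient force (low pressure on the right).
Rotating 135° by 90° counterclockwise gives 045° — the wind blows toward the northeast.

045°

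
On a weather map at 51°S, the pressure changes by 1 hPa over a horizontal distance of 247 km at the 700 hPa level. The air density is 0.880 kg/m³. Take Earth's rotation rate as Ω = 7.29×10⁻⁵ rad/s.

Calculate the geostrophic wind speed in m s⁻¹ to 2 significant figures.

Coriolis parameter at 51°S:
f = 2Ω sin φ = 2 × 7.29×10⁻⁵ × sin 51° = 1.13×10⁻⁴ s⁻¹
Pressure gradient: |∂P/∂n| = 100 Pa / 247000 m = 4.05×10⁻⁴ Pa/m
Geostrophic balance (pressure-gradient force = Coriolis force):
V_g = (1/(fρ)) |∂P/∂n| = 4.05×10⁻⁴ / (1.13×10⁻⁴ × 0.880) = 4.06 m/s

4.1 m s⁻¹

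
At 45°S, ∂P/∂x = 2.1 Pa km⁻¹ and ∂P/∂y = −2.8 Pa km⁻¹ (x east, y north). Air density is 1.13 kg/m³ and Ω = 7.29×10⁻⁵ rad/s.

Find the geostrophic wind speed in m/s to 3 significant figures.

Coriolis parameter at 45°S:
f = 2Ω sin φ = 2 × 7.29×10⁻⁵ × sin 45° = 1.03×10⁻⁴ s⁻¹
In the Southern Hemisphere f is negative: f = −1.03×10⁻⁴ s⁻¹.
Component geostrophic relations (x east, y north):
u_g = −(1/(fρ)) ∂P/∂y,  v_g = (1/(fρ)) ∂P/∂x
u_g = −(−2.8×10⁻³)/(−1.03×10⁻⁴ × 1.13) = −24.0 m/s;  v_g = (2.1×10⁻³)/(−1.03×10⁻⁴ × 1.13) = −18.0 m/s
|V_g| = √(u_g² + v_g²) = 30.0 m/s

30.0 m/s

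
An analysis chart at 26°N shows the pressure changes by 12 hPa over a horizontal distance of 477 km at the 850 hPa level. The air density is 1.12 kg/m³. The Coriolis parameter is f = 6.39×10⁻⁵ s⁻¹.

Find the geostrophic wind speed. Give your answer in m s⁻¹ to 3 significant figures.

Pressure gradient: |∂P/∂n| = 1200 Pa / 477000 m = 2.52×10⁻³ Pa/m
Geostrophic balance (pressure-gradient force = Coriolis force):
V_g = (1/(fρ)) |∂P/∂n| = 2.52×10⁻³ / (6.39×10⁻⁵ × 1.12) = 35.2 m/s

35.2 m s⁻¹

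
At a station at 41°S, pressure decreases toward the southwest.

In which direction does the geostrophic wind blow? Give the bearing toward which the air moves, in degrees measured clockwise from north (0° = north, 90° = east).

135°

The pressure-gradient force points toward the southwest (bearing 225°).
Geostrophic balance: in the Southern Hemisphere the Coriolis force deflects motion to the left, so the geostrophic wind blows 90° to the left of the pressure-gradient force (low pressure on the right).
Rotating 225° by 90° counterclockwise gives 135° — the wind blows toward the southeast.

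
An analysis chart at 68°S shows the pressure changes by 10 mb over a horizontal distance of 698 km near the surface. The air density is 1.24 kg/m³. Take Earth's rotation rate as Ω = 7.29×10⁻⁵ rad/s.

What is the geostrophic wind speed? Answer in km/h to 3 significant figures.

Coriolis parameter at 68°S:
f = 2Ω sin φ = 2 × 7.29×10⁻⁵ × sin 68° = 1.35×10⁻⁴ s⁻¹
Pressure gradient: |∂P/∂n| = 1000 Pa / 698000 m = 1.43×10⁻³ Pa/m
Geostrophic balance (pressure-gradient force = Coriolis force):
V_g = (1/(fρ)) |∂P/∂n| = 1.43×10⁻³ / (1.35×10⁻⁴ × 1.24) = 8.55 m/s
Converting: 8.55 m/s × 3.6 = 30.8 km/h

30.8 km/h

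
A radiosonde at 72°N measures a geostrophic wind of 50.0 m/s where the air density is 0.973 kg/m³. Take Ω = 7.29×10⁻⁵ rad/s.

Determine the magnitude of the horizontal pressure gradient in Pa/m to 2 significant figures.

6.7×10⁻³ Pa/m

Coriolis parameter at 72°N:
f = 2Ω sin φ = 2 × 7.29×10⁻⁵ × sin 72° = 1.39×10⁻⁴ s⁻¹
Geostrophic balance rearranged: |∂P/∂n| = f ρ V_g
|∂P/∂n| = 1.39×10⁻⁴ × 0.973 × 50.0 = 6.75×10⁻³ Pa/m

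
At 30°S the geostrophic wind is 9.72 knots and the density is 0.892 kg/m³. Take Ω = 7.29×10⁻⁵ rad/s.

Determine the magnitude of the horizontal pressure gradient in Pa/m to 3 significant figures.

3.25×10⁻⁴ Pa/m

Coriolis parameter at 30°S:
f = 2Ω sin φ = 2 × 7.29×10⁻⁵ × sin 30° = 7.29×10⁻⁵ s⁻¹
Wind speed in SI: 9.72 knots = 5.00 m/s
Geostrophic balance rearranged: |∂P/∂n| = f ρ V_g
|∂P/∂n| = 7.29×10⁻⁵ × 0.892 × 5.00 = 3.25×10⁻⁴ Pa/m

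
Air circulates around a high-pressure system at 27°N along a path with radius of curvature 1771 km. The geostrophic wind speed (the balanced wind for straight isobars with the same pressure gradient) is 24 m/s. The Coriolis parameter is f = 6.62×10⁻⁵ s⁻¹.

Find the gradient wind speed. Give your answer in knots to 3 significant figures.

65.4 knots

Around a high, pressure-gradient force acts outward with centrifugal, so Coriolis balances both:
fV = (1/ρ)|∂P/∂n| + V²/R  →  V² − fR·V + fR·V_g = 0
With fR = 6.62×10⁻⁵ × 1771×10³ m = 117 m/s:
V = [fR − √((fR)² − 4 fR V_g)]/2 = [117 − √(117² − 4×117×24)]/2 = 33.7 m/s
Supergeostrophic (V > V_g = 24 m/s), as expected around a high.
Converting: 33.7 m/s × 1.944 = 65.4 knots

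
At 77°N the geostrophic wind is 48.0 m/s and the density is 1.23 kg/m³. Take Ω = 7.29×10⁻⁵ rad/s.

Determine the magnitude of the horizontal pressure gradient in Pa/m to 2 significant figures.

Coriolis parameter at 77°N:
f = 2Ω sin φ = 2 × 7.29×10⁻⁵ × sin 77° = 1.42×10⁻⁴ s⁻¹
Geostrophic balance rearranged: |∂P/∂n| = f ρ V_g
|∂P/∂n| = 1.42×10⁻⁴ × 1.23 × 48.0 = 8.39×10⁻³ Pa/m

8.4×10⁻³ Pa/m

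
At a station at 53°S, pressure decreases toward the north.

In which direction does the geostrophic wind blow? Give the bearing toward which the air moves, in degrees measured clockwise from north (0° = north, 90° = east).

270°

The pressure-gradient force points toward the north (bearing 000°).
Geostrophic balance: in the Southern Hemisphere the Coriolis force deflects motion to the left, so the geostrophic wind blows 90° to the left of the pressure-gradient force (low pressure on the right).
Rotating 000° by 90° counterclockwise gives 270° — the wind blows toward the west.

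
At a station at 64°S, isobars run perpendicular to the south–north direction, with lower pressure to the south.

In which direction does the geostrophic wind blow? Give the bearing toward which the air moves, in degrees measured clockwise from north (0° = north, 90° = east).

090°

The pressure-gradient force points toward the south (bearing 180°).
Geostrophic balance: in the Southern Hemisphere the Coriolis force deflects motion to the left, so the geostrophic wind blows 90° to the left of the pressure-gradient force (low pressure on the right).
Rotating 180° by 90° counterclockwise gives 090° — the wind blows toward the east.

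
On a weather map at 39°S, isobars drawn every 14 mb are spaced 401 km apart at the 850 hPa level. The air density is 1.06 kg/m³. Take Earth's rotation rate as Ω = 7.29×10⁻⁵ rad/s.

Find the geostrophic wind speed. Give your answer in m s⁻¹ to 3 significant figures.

Coriolis parameter at 39°S:
f = 2Ω sin φ = 2 × 7.29×10⁻⁵ × sin 39° = 9.18×10⁻⁵ s⁻¹
Pressure gradient: |∂P/∂n| = 1400 Pa / 401000 m = 3.49×10⁻³ Pa/m
Geostrophic balance (pressure-gradient force = Coriolis force):
V_g = (1/(fρ)) |∂P/∂n| = 3.49×10⁻³ / (9.18×10⁻⁵ × 1.06) = 35.9 m/s

35.9 m s⁻¹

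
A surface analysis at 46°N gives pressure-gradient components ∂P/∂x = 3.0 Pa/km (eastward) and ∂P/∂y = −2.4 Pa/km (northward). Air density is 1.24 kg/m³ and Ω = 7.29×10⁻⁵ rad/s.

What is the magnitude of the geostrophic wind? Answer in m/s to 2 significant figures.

30 m/s

Coriolis parameter at 46°N:
f = 2Ω sin φ = 2 × 7.29×10⁻⁵ × sin 46° = 1.05×10⁻⁴ s⁻¹
Component geostrophic relations (x east, y north):
u_g = −(1/(fρ)) ∂P/∂y,  v_g = (1/(fρ)) ∂P/∂x
u_g = −(−2.4×10⁻³)/(1.05×10⁻⁴ × 1.24) = 18.5 m/s;  v_g = (3.0×10⁻³)/(1.05×10⁻⁴ × 1.24) = 23.1 m/s
|V_g| = √(u_g² + v_g²) = 29.5 m/s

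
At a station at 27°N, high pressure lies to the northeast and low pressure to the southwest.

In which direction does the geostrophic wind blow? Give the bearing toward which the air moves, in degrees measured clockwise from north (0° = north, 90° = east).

The pressure-gradient force points toward the southwest (bearing 225°).
Geostrophic balance: in the Northern Hemisphere the Coriolis force deflects motion to the right, so the geostrophic wind blows 90° to the right of the pressure-gradient force (low pressure on the left).
Rotating 225° by 90° clockwise gives 315° — the wind blows toward the northwest.

315°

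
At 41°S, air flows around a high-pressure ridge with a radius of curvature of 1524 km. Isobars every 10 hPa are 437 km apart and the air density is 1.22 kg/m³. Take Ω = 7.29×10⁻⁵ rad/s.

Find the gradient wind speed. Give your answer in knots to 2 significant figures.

45 knots

Coriolis parameter at 41°S:
f = 2Ω sin φ = 2 × 7.29×10⁻⁵ × sin 41° = 9.57×10⁻⁵ s⁻¹
Pressure gradient: |∂P/∂n| = 1000 Pa / 437000 m = 2.29×10⁻³ Pa/m
Geostrophic speed: V_g = |∂P/∂n|/(fρ) = 2.29×10⁻³/(9.57×10⁻⁵ × 1.22) = 19.6 m/s
Around a high, pressure-gradient force acts outward with centrifugal, so Coriolis balances both:
fV = (1/ρ)|∂P/∂n| + V²/R  →  V² − fR·V + fR·V_g = 0
With fR = 9.57×10⁻⁵ × 1524×10³ m = 146 m/s:
V = [fR − √((fR)² − 4 fR V_g)]/2 = [146 − √(146² − 4×146×19.6)]/2 = 23.3 m/s
Supergeostrophic (V > V_g = 19.6 m/s), as expected around a high.
Converting: 23.3 m/s × 1.944 = 45 knots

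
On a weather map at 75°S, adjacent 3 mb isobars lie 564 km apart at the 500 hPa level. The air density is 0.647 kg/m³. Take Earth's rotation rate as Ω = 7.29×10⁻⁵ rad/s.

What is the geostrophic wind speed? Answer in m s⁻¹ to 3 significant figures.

5.84 m s⁻¹

Coriolis parameter at 75°S:
f = 2Ω sin φ = 2 × 7.29×10⁻⁵ × sin 75° = 1.41×10⁻⁴ s⁻¹
Pressure gradient: |∂P/∂n| = 300 Pa / 564000 m = 5.32×10⁻⁴ Pa/m
Geostrophic balance (pressure-gradient force = Coriolis force):
V_g = (1/(fρ)) |∂P/∂n| = 5.32×10⁻⁴ / (1.41×10⁻⁴ × 0.647) = 5.84 m/s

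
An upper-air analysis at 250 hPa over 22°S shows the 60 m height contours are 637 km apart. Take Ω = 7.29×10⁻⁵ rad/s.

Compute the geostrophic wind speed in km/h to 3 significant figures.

60.9 km/h

Coriolis parameter at 22°S:
f = 2Ω sin φ = 2 × 7.29×10⁻⁵ × sin 22° = 5.46×10⁻⁵ s⁻¹
Height gradient: |∂Z/∂n| = 60 m / 637000 m = 9.42×10⁻⁵
On a pressure surface, geostrophic balance gives V_g = (g/f)|∂Z/∂n|:
V_g = 9.81 × 9.42×10⁻⁵ / 5.46×10⁻⁵ = 16.9 m/s
Converting: 16.9 m/s × 3.6 = 60.9 km/h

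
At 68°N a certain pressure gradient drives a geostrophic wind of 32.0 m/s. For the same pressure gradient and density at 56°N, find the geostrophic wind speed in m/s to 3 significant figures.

35.8 m/s

With the same pressure gradient and density, V_g ∝ 1/f ∝ 1/sin φ.
V₂ = V₁ · sin φ₁ / sin φ₂ = 32.0 × sin 68° / sin 56°
V₂ = 32.0 × 0.9272/0.8290 = 35.8 m/s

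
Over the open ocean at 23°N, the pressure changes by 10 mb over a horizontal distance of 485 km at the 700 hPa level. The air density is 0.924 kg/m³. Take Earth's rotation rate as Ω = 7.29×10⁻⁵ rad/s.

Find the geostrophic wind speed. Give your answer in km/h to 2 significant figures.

140 km/h

Coriolis parameter at 23°N:
f = 2Ω sin φ = 2 × 7.29×10⁻⁵ × sin 23° = 5.70×10⁻⁵ s⁻¹
Pressure gradient: |∂P/∂n| = 1000 Pa / 485000 m = 2.06×10⁻³ Pa/m
Geostrophic balance (pressure-gradient force = Coriolis force):
V_g = (1/(fρ)) |∂P/∂n| = 2.06×10⁻³ / (5.70×10⁻⁵ × 0.924) = 39.2 m/s
Converting: 39.2 m/s × 3.6 = 140 km/h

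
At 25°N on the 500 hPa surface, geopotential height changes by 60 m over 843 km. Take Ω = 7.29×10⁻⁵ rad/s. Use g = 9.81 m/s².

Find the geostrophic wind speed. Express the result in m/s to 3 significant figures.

11.3 m/s

Coriolis parameter at 25°N:
f = 2Ω sin φ = 2 × 7.29×10⁻⁵ × sin 25° = 6.16×10⁻⁵ s⁻¹
Height gradient: |∂Z/∂n| = 60 m / 843000 m = 7.12×10⁻⁵
On a pressure surface, geostrophic balance gives V_g = (g/f)|∂Z/∂n|:
V_g = 9.81 × 7.12×10⁻⁵ / 6.16×10⁻⁵ = 11.3 m/s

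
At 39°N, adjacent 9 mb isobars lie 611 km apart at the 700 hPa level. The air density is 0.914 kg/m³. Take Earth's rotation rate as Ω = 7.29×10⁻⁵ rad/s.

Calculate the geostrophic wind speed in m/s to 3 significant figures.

17.6 m/s

Coriolis parameter at 39°N:
f = 2Ω sin φ = 2 × 7.29×10⁻⁵ × sin 39° = 9.18×10⁻⁵ s⁻¹
Pressure gradient: |∂P/∂n| = 900 Pa / 611000 m = 1.47×10⁻³ Pa/m
Geostrophic balance (pressure-gradient force = Coriolis force):
V_g = (1/(fρ)) |∂P/∂n| = 1.47×10⁻³ / (9.18×10⁻⁵ × 0.914) = 17.6 m/s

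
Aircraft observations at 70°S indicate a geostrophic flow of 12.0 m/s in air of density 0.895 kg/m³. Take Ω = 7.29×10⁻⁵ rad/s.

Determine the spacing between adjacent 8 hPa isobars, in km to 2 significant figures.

540 km

Coriolis parameter at 70°S:
f = 2Ω sin φ = 2 × 7.29×10⁻⁵ × sin 70° = 1.37×10⁻⁴ s⁻¹
Geostrophic balance rearranged: |∂P/∂n| = f ρ V_g
|∂P/∂n| = 1.37×10⁻⁴ × 0.895 × 12.0 = 1.47×10⁻³ Pa/m
Isobar spacing: Δn = ΔP/|∂P/∂n| = 800 Pa / 1.47×10⁻³ Pa/m = 543679 m ≈ 540 km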